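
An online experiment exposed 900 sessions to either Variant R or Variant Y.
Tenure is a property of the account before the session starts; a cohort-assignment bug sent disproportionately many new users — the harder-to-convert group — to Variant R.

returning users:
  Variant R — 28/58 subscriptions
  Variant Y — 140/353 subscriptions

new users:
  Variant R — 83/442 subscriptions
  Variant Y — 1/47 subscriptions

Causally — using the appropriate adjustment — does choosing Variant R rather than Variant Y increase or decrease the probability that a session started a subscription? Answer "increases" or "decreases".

increases

Variant R is higher inside every user tenure stratum but Variant Y is higher in aggregate. Whether to stratify depends on how user tenure relates to the variant.
User tenure differs across variants for reasons unrelated to any effect of the variant itself, and it separately predicts the outcome — a classic confounder. We must compare within user tenure levels.
Within each level — returning users: 48.3% vs 39.7%; new users: 18.8% vs 2.1% — Variant R is higher every time.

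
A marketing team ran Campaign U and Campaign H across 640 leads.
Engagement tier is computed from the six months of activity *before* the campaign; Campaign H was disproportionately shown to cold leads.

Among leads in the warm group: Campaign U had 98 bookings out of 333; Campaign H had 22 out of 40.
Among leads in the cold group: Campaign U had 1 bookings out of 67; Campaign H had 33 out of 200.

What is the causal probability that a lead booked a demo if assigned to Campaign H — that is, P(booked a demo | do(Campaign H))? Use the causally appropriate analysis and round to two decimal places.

Engagement tier satisfies the back-door criterion: it is not a descendant of the campaign, and it blocks the spurious path from campaign to outcome. Adjusting for it (i.e., using the within-engagement tier rates) gives the causal effect.
Standardising Campaign H to the population engagement tier mix: 0.583·22/40 + 0.417·33/200 = 0.389.

0.39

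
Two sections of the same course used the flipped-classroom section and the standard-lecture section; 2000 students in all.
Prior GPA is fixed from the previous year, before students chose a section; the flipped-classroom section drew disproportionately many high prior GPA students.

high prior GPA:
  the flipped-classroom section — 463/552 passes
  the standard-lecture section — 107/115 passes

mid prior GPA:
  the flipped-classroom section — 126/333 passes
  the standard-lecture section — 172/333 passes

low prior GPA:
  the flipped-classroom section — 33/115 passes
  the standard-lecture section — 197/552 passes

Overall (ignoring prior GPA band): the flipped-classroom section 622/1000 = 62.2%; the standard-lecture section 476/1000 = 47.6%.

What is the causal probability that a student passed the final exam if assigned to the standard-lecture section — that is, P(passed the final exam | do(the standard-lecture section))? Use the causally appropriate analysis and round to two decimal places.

0.60

Within every prior GPA band level the standard-lecture section has the higher rate, yet pooled the flipped-classroom section does — Simpson's reversal.
The imbalance in prior GPA band arose from how students were allocated, not from anything the teaching method did; and prior GPA band independently affects the outcome. The pooled gap is confounded — condition on prior GPA band.
Standardising the standard-lecture section to the population prior GPA band mix: 0.334·107/115 + 0.333·172/333 + 0.334·197/552 = 0.601.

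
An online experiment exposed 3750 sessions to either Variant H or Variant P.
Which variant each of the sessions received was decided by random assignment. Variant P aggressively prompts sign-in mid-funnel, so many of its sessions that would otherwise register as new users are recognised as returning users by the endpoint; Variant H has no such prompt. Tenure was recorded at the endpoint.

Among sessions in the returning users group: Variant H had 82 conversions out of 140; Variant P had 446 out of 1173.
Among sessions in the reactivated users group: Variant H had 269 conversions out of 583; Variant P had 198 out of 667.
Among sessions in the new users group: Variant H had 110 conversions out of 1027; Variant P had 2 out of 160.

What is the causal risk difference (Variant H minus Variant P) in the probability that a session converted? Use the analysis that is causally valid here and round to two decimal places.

Because the variant influences user tenure, user tenure is a post-treatment mediator, not a confounder. Stratifying on it would bias the estimate; the causal effect is the crude pooled difference.
The causal difference is the pooled difference: 0.263 − 0.323 = -0.060.

-0.06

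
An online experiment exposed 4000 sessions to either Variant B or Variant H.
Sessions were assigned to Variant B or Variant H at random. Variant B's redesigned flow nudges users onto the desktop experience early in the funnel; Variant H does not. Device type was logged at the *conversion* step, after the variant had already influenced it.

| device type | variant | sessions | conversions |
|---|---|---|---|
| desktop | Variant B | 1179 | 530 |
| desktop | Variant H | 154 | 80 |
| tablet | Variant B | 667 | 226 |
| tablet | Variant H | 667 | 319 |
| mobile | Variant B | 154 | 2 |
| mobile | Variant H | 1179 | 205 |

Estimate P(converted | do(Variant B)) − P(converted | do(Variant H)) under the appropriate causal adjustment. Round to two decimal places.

Within every device type level Variant H has the higher rate, yet pooled Variant B does — Simpson's reversal.
Because the variant influences device type, device type is a post-treatment mediator, not a confounder. Stratifying on it would bias the estimate; the causal effect is the crude pooled difference.
The causal difference is the pooled difference: 0.379 − 0.302 = +0.077.

+0.08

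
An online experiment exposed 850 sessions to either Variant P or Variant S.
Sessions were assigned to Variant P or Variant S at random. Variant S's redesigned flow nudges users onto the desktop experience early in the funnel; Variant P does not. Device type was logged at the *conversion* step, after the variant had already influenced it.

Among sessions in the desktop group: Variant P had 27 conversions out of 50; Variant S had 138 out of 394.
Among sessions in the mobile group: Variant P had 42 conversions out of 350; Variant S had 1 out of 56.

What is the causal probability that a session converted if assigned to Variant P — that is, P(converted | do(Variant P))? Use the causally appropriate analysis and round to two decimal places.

Device type lies on the pathway variant → device type → outcome, so adjusting for it blocks the indirect effect. For the total causal effect of variant, use the unadjusted pooled rates.
So P(outcome | do(Variant P)) is just the pooled rate for Variant P: 69/400 = 0.172.

0.17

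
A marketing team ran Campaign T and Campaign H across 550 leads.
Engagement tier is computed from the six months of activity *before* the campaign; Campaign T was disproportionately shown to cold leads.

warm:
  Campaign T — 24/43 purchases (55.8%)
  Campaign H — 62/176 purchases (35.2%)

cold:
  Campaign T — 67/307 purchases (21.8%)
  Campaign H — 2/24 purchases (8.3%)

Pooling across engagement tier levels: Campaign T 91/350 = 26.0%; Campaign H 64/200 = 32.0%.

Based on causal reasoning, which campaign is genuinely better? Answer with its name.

Campaign T

The engagement tier-specific comparison favours Campaign T throughout, but the pooled figures favour Campaign H. The question is whether to condition on engagement tier.
Engagement tier differs across campaigns for reasons unrelated to any effect of the campaign itself, and it separately predicts the outcome — a classic confounder. We must compare within engagement tier levels.
Within each level — warm: 55.8% vs 35.2%; cold: 21.8% vs 8.3% — Campaign T is higher every time.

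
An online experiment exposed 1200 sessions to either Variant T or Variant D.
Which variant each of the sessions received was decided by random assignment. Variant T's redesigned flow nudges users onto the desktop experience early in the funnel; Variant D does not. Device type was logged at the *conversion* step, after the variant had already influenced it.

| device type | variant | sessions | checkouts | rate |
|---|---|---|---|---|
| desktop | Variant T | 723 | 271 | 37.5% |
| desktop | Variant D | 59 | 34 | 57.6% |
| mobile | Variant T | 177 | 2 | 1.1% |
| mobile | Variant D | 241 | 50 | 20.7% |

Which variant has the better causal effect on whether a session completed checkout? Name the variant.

Variant T

Because the variant influences device type, device type is a post-treatment mediator, not a confounder. Stratifying on it would bias the estimate; the causal effect is the crude pooled difference.
Pooled: Variant T 30.3% vs Variant D 28.0%; Variant T is higher overall.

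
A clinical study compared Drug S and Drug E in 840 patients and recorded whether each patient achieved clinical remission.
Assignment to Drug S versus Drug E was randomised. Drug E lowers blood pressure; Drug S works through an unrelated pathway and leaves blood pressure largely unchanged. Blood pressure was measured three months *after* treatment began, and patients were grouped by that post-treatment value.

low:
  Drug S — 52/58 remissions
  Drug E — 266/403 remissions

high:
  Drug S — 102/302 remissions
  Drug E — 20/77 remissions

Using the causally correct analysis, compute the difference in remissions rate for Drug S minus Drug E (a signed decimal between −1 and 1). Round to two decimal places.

The blood pressure-specific comparison favours Drug S throughout, but the pooled figures favour Drug E. The question is whether to condition on blood pressure.
Stratifying would compare drugs among patients the drugs themselves sorted into blood pressure groups — a form of selection on an intermediate. The unconditioned pooled rates give the total causal effect.
The causal difference is the pooled difference: 0.428 − 0.596 = -0.168.

-0.17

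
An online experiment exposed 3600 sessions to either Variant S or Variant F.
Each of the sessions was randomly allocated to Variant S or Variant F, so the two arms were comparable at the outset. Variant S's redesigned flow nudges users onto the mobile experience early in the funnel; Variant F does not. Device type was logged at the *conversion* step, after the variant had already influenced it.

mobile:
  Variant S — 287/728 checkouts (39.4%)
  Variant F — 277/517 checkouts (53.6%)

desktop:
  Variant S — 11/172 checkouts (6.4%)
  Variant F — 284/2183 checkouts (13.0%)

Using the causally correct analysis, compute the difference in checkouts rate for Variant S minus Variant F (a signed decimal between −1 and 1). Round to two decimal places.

Device type here is a post-treatment variable shaped by the variant; conditioning on it would introduce bias rather than remove it. The overall comparison is the causal one.
The causal difference is the pooled difference: 0.331 − 0.208 = +0.123.

+0.12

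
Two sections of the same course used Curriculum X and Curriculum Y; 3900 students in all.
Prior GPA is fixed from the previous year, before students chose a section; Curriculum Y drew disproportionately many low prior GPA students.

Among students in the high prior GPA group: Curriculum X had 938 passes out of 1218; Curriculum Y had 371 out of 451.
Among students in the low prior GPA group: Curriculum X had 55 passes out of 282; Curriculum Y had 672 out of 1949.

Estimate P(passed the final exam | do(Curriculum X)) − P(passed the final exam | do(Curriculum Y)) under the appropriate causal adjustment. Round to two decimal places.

-0.11

Here prior GPA band is a common cause — it drives both which teaching method a case falls under and the outcome. The crude comparison mixes populations; the stratum-specific rates are the causally relevant ones.
Adjusting over the population distribution of prior GPA band: 0.428·(0.770−0.823) + 0.572·(0.195−0.345) = -0.108.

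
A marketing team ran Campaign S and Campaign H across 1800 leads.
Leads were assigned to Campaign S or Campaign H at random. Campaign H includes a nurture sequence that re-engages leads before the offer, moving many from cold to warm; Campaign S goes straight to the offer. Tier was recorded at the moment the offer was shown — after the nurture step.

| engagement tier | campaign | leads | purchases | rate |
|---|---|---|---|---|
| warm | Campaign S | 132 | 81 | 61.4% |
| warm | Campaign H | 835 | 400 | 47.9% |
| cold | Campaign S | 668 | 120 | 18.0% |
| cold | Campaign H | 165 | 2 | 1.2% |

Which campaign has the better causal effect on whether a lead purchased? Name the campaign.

Campaign H

Within every engagement tier level Campaign S has the higher rate, yet pooled Campaign H does — Simpson's reversal.
Engagement tier lies on the pathway campaign → engagement tier → outcome, so adjusting for it blocks the indirect effect. For the total causal effect of campaign, use the unadjusted pooled rates.
Pooled: Campaign S 25.1% vs Campaign H 40.2%; Campaign H is higher overall.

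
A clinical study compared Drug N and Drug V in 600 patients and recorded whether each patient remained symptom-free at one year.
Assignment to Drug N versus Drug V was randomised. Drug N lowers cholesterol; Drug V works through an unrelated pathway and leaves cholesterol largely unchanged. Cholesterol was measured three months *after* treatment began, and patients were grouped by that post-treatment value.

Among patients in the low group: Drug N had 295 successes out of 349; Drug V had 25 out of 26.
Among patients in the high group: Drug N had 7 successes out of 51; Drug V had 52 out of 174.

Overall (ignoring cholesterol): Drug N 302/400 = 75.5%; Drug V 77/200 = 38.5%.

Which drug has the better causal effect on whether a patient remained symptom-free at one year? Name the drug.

The cholesterol-specific comparison favours Drug V throughout, but the pooled figures favour Drug N. The question is whether to condition on cholesterol.
Because the drug influences cholesterol, cholesterol is a post-treatment mediator, not a confounder. Stratifying on it would bias the estimate; the causal effect is the crude pooled difference.
Pooled: Drug N 75.5% vs Drug V 38.5%; Drug N is higher overall.

Drug N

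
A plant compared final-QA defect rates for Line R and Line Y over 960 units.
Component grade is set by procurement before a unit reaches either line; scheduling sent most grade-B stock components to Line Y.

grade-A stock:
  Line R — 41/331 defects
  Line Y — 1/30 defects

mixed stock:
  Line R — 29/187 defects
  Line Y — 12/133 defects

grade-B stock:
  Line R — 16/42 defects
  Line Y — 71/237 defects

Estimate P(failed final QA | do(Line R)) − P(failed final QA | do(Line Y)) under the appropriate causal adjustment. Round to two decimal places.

+0.08

The component grade-specific comparison favours Line Y throughout, but the pooled figures favour Line R. The question is whether to condition on component grade.
The imbalance in component grade arose from how units were allocated, not from anything the line did; and component grade independently affects the outcome. The pooled gap is confounded — condition on component grade.
Adjusting over the population distribution of component grade: 0.376·(0.124−0.033) + 0.333·(0.155−0.090) + 0.291·(0.381−0.300) = +0.079.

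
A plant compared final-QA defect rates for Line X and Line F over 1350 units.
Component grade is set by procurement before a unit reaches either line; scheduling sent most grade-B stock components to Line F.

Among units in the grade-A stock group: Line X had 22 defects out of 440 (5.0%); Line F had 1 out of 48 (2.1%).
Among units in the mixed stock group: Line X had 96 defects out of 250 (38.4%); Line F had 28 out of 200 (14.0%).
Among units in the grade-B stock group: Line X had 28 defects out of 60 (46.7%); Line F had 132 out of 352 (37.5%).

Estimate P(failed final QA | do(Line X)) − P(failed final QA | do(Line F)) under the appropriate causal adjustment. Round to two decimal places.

+0.12

The stratified and pooled comparisons disagree (Line F wins within each component grade; Line X wins overall), so the answer turns on the causal role of component grade.
Since component grade is a pre-existing factor (not a product of the line) and it affects the outcome on its own, it is a confounder. The stratified rates, not the pooled rate, identify the causal effect.
Adjusting over the population distribution of component grade: 0.361·(0.050−0.021) + 0.333·(0.384−0.140) + 0.305·(0.467−0.375) = +0.120.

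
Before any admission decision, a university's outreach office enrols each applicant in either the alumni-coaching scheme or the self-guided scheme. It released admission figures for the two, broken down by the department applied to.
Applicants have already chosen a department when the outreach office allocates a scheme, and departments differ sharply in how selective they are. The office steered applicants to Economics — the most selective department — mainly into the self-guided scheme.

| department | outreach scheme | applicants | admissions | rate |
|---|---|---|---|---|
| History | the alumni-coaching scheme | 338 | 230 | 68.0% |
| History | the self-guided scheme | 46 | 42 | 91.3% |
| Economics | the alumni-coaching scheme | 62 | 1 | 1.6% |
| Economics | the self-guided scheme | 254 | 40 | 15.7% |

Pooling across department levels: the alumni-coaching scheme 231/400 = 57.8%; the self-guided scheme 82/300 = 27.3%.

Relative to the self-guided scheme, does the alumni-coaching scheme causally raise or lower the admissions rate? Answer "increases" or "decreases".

decreases

The department-specific comparison favours the self-guided scheme throughout, but the pooled figures favour the alumni-coaching scheme. The question is whether to condition on department.
Here department is a common cause — it drives both which outreach scheme a case falls under and the outcome. The crude comparison mixes populations; the stratum-specific rates are the causally relevant ones.
Within each level — History: 68.0% vs 91.3%; Economics: 1.6% vs 15.7% — the self-guided scheme is higher every time.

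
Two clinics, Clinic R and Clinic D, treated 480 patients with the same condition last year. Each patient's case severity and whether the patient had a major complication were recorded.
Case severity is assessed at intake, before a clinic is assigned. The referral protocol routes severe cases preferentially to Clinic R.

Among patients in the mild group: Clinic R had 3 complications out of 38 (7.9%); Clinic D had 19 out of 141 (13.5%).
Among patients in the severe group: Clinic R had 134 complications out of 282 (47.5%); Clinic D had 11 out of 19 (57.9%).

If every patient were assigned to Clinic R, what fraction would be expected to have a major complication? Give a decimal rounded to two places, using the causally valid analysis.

Within every case severity level Clinic R has the lower rate, yet pooled Clinic D does — Simpson's reversal.
Case severity satisfies the back-door criterion: it is not a descendant of the clinic, and it blocks the spurious path from clinic to outcome. Adjusting for it (i.e., using the within-case severity rates) gives the causal effect.
Standardising Clinic R to the population case severity mix: 0.373·3/38 + 0.627·134/282 = 0.327.

0.33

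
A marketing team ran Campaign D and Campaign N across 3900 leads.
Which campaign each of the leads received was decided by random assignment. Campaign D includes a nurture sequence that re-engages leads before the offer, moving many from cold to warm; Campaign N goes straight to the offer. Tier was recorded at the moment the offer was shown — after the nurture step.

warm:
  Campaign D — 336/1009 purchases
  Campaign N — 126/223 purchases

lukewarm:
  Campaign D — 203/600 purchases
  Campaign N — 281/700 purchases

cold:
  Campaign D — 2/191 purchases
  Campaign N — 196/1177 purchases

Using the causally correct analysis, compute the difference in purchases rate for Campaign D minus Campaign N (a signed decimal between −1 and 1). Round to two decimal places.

Engagement tier is downstream of the campaign. One should not condition on a consequence of treatment, so the overall rates are the right comparison.
The causal difference is the pooled difference: 0.301 − 0.287 = +0.013.

+0.01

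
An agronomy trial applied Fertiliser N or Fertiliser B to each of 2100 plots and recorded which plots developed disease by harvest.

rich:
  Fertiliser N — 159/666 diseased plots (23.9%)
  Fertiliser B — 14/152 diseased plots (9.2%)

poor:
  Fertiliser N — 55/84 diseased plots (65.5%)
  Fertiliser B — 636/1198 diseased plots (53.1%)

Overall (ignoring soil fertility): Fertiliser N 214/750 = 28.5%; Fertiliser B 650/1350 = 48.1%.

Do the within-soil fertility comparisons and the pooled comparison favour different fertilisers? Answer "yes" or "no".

yes

Within each soil fertility level (rich 23.9% vs 9.2%; poor 65.5% vs 53.1%), Fertiliser B has the lower rate every time. Pooled: 28.5% vs 48.1% — Fertiliser N has the lower rate overall. The two comparisons disagree.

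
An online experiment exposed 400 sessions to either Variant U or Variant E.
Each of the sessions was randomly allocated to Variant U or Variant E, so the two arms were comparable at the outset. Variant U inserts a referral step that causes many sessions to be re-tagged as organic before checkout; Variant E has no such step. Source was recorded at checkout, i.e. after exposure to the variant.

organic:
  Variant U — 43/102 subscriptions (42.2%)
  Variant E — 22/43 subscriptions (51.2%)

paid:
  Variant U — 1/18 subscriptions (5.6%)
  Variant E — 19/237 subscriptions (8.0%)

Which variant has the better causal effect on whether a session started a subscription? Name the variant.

Stratifying would compare variants among sessions the variants themselves sorted into traffic source groups — a form of selection on an intermediate. The unconditioned pooled rates give the total causal effect.
Pooled: Variant U 36.7% vs Variant E 14.6%; Variant U is higher overall.

Variant U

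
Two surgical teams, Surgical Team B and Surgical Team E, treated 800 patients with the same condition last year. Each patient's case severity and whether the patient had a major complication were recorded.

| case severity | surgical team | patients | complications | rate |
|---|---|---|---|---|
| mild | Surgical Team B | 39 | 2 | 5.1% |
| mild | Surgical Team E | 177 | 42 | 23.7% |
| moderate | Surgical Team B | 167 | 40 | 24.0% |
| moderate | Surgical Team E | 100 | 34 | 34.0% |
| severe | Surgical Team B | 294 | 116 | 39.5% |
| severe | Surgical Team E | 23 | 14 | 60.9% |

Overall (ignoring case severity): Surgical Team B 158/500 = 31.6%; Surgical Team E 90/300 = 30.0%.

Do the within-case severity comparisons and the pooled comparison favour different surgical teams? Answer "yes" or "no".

Within each case severity level (mild 5.1% vs 23.7%; moderate 24.0% vs 34.0%; severe 39.5% vs 60.9%), Surgical Team B has the lower rate every time. Pooled: 31.6% vs 30.0% — Surgical Team E has the lower rate overall. The two comparisons disagree.

yes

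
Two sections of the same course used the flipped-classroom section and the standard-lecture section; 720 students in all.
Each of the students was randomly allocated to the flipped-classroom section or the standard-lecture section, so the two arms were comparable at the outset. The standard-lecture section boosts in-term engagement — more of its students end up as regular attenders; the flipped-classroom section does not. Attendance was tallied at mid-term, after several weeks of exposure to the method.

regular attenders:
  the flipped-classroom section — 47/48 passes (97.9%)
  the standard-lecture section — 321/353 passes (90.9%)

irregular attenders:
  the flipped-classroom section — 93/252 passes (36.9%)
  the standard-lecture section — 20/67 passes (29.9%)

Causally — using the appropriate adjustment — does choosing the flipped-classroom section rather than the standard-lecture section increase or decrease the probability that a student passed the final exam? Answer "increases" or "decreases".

decreases

The stratified and pooled comparisons disagree (the flipped-classroom section wins within each mid-term attendance; the standard-lecture section wins overall), so the answer turns on the causal role of mid-term attendance.
The distribution of mid-term attendance is itself part of what the teaching method does — it is an intermediate outcome. Holding it fixed would remove that part of the effect; the total effect is the pooled difference.
Pooled: the flipped-classroom section 46.7% vs the standard-lecture section 81.2%; the standard-lecture section is higher overall.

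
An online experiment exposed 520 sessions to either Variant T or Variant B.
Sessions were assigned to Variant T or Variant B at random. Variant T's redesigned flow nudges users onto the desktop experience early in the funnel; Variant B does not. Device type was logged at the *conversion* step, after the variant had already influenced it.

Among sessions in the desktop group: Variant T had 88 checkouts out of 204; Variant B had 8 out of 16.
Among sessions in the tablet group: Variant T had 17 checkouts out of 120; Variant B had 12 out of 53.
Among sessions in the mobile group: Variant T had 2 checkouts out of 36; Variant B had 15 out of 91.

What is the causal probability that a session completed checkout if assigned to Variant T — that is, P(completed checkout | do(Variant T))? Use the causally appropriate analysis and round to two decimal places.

The distribution of device type is itself part of what the variant does — it is an intermediate outcome. Holding it fixed would remove that part of the effect; the total effect is the pooled difference.
So P(outcome | do(Variant T)) is just the pooled rate for Variant T: 107/360 = 0.297.

0.30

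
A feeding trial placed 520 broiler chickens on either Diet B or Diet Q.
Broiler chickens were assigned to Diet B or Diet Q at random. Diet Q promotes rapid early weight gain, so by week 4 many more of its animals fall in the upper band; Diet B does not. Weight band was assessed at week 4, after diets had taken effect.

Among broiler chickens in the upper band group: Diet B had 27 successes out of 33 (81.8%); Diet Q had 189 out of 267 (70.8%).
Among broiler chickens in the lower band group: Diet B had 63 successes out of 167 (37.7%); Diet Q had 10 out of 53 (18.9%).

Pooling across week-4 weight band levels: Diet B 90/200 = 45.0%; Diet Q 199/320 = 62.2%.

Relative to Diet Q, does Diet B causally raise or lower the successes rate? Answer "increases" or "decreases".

decreases

Diet B is higher inside every week-4 weight band stratum but Diet Q is higher in aggregate. Whether to stratify depends on how week-4 weight band relates to the diet.
Because the diet influences week-4 weight band, week-4 weight band is a post-treatment mediator, not a confounder. Stratifying on it would bias the estimate; the causal effect is the crude pooled difference.
Pooled: Diet B 45.0% vs Diet Q 62.2%; Diet Q is higher overall.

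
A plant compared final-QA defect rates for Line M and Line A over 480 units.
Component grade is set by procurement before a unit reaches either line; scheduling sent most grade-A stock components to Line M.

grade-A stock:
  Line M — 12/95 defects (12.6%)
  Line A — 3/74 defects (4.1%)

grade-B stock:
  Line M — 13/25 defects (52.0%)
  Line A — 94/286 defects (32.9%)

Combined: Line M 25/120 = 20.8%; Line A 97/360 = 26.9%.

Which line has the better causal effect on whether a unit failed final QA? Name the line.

Line A

Within every component grade level Line A has the lower rate, yet pooled Line M does — Simpson's reversal.
Component grade satisfies the back-door criterion: it is not a descendant of the line, and it blocks the spurious path from line to outcome. Adjusting for it (i.e., using the within-component grade rates) gives the causal effect.
Within each level — grade-A stock: 12.6% vs 4.1%; grade-B stock: 52.0% vs 32.9% — Line A is lower every time.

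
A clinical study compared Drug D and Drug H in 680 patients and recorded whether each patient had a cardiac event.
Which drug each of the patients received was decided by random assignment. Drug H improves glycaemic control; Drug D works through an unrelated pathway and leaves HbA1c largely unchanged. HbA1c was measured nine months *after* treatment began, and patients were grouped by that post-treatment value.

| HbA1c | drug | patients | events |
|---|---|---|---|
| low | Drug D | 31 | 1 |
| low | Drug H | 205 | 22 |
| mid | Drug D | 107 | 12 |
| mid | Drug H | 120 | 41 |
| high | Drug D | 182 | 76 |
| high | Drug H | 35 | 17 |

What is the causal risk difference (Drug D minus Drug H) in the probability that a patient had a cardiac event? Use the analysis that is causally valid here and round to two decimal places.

+0.06

HbA1c here is a post-treatment variable shaped by the drug; conditioning on it would introduce bias rather than remove it. The overall comparison is the causal one.
The causal difference is the pooled difference: 0.278 − 0.222 = +0.056.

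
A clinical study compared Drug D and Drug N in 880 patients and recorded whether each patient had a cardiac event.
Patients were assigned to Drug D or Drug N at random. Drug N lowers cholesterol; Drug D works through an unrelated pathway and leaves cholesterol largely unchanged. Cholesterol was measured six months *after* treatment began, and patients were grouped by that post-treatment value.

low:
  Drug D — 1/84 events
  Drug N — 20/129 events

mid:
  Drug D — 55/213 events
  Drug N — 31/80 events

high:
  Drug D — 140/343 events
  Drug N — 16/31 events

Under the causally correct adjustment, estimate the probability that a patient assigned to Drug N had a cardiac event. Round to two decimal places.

Cholesterol is downstream of the drug. One should not condition on a consequence of treatment, so the overall rates are the right comparison.
So P(outcome | do(Drug N)) is just the pooled rate for Drug N: 67/240 = 0.279.

0.28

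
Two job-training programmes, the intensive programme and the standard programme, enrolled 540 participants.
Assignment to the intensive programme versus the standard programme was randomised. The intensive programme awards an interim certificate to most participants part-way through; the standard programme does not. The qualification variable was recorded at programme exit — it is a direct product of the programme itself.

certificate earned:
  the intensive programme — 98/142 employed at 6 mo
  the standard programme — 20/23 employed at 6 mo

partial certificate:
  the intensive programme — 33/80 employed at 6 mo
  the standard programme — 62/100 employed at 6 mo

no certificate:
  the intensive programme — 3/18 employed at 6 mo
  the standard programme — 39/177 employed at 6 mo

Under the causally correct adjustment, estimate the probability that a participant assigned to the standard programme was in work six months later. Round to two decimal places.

Stratifying would compare programmes among participants the programmes themselves sorted into qualification attained during the programme groups — a form of selection on an intermediate. The unconditioned pooled rates give the total causal effect.
So P(outcome | do(the standard programme)) is just the pooled rate for the standard programme: 121/300 = 0.403.

0.40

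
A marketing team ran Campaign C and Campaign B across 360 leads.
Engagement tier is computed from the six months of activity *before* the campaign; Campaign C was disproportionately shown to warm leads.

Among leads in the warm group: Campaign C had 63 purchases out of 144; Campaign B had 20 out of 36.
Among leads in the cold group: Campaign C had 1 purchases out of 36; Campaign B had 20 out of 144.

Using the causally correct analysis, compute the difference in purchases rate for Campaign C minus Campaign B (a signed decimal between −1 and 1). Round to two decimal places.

The imbalance in engagement tier arose from how leads were allocated, not from anything the campaign did; and engagement tier independently affects the outcome. The pooled gap is confounded — condition on engagement tier.
Adjusting over the population distribution of engagement tier: 0.500·(0.438−0.556) + 0.500·(0.028−0.139) = -0.115.

-0.11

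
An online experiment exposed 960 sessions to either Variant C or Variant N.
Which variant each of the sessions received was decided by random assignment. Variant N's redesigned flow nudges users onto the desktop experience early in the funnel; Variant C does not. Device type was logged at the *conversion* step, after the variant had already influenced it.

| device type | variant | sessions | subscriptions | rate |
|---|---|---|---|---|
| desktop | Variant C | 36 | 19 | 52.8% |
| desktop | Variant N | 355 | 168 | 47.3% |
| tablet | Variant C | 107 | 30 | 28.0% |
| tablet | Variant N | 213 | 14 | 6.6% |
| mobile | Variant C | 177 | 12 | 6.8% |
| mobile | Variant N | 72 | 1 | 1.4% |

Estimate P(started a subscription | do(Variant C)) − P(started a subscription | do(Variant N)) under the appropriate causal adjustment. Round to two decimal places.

-0.10

Variant C is higher inside every device type stratum but Variant N is higher in aggregate. Whether to stratify depends on how device type relates to the variant.
Device type here is a post-treatment variable shaped by the variant; conditioning on it would introduce bias rather than remove it. The overall comparison is the causal one.
The causal difference is the pooled difference: 0.191 − 0.286 = -0.095.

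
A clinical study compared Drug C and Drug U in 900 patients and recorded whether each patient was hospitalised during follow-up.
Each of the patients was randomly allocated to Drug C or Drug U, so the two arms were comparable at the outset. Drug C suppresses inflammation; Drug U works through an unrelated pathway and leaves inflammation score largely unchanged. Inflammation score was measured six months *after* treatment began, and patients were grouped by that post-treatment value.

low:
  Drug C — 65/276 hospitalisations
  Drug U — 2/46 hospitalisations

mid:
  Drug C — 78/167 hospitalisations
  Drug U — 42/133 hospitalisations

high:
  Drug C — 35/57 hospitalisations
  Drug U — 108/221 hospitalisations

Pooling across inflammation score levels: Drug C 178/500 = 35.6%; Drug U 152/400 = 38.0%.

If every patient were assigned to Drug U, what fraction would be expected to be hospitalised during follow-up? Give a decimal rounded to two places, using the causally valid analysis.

Inflammation score lies on the pathway drug → inflammation score → outcome, so adjusting for it blocks the indirect effect. For the total causal effect of drug, use the unadjusted pooled rates.
So P(outcome | do(Drug U)) is just the pooled rate for Drug U: 152/400 = 0.380.

0.38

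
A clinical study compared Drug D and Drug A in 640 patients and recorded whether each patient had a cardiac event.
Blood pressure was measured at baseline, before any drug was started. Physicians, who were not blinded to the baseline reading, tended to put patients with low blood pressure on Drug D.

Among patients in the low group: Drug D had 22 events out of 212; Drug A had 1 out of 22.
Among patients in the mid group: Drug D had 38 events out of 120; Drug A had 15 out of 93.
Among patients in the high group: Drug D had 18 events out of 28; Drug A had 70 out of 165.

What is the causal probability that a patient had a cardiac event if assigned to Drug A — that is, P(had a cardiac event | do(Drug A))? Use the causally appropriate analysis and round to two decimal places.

0.20

The imbalance in blood pressure arose from how patients were allocated, not from anything the drug did; and blood pressure independently affects the outcome. The pooled gap is confounded — condition on blood pressure.
Standardising Drug A to the population blood pressure mix: 0.366·1/22 + 0.333·15/93 + 0.302·70/165 = 0.198.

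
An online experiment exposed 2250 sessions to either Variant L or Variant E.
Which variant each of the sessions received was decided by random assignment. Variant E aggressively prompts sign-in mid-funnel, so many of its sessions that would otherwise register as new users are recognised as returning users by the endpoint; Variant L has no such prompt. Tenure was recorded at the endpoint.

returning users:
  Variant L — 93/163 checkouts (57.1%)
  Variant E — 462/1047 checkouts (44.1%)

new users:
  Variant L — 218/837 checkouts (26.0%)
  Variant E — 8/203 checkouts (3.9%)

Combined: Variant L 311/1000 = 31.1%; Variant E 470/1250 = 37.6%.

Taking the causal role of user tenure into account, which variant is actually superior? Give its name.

Variant E

User tenure is recorded after the variant and is itself shifted by it — it sits on the causal path from variant to outcome. Conditioning on a mediator would strip out part of the effect we want; the pooled comparison gives the total causal effect.
Pooled: Variant L 31.1% vs Variant E 37.6%; Variant E is higher overall.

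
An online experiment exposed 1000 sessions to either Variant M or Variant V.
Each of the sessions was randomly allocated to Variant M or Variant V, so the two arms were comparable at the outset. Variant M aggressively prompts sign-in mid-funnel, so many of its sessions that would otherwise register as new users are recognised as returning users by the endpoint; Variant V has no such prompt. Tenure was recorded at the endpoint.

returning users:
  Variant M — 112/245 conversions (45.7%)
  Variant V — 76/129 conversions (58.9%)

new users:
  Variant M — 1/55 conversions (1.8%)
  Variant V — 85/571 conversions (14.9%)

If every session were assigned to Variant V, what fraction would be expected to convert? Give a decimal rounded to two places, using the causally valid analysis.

0.23

The distribution of user tenure is itself part of what the variant does — it is an intermediate outcome. Holding it fixed would remove that part of the effect; the total effect is the pooled difference.
So P(outcome | do(Variant V)) is just the pooled rate for Variant V: 161/700 = 0.230.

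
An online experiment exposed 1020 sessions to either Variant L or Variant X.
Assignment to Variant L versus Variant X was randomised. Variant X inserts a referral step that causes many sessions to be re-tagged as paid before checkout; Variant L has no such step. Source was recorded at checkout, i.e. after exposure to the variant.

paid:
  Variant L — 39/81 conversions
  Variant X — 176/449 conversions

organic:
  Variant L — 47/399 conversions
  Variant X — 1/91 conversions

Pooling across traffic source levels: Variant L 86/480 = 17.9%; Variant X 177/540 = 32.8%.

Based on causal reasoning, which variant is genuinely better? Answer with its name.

The traffic source-specific comparison favours Variant L throughout, but the pooled figures favour Variant X. The question is whether to condition on traffic source.
Traffic source is downstream of the variant. One should not condition on a consequence of treatment, so the overall rates are the right comparison.
Pooled: Variant L 17.9% vs Variant X 32.8%; Variant X is higher overall.

Variant X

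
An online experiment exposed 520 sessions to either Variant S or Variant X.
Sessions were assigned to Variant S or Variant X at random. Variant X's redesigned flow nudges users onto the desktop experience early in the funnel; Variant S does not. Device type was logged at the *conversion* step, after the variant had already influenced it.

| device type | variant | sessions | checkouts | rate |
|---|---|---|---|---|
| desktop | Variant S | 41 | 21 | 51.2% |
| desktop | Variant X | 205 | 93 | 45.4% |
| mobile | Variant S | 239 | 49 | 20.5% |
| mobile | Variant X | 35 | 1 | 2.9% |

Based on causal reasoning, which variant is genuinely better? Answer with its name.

Device type here is a post-treatment variable shaped by the variant; conditioning on it would introduce bias rather than remove it. The overall comparison is the causal one.
Pooled: Variant S 25.0% vs Variant X 39.2%; Variant X is higher overall.

Variant X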